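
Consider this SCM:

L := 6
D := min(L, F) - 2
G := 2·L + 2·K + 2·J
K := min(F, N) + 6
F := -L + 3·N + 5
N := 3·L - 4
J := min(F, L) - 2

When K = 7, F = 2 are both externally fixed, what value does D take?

Under do(K = 7, F = 2), each intervened variable's structural equation is replaced by its fixed value.
D = min(L, F) - 2  [with L=6, F=2]  = 0

0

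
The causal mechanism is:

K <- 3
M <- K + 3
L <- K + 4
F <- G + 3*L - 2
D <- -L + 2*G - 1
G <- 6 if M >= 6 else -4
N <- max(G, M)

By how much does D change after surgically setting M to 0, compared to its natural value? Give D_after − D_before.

Under do(M=0), the mechanism M <- K + 3 is discarded; M is fixed at 0.
L = K + 4  [with K=3]  = 7
G = 6 if M >= 6 else -4  [with M=0]  = -4
D = -L + 2*G - 1  [with L=7, G=-4]  = -16
Without intervention: M = K + 3  [with K=3]  = 6; L = K + 4  [with K=3]  = 7; G = 6 if M >= 6 else -4  [with M=6]  = 6; D = -L + 2*G - 1  [with L=7, G=6]  = 4.
Change = -16 − 4 = -20.

-20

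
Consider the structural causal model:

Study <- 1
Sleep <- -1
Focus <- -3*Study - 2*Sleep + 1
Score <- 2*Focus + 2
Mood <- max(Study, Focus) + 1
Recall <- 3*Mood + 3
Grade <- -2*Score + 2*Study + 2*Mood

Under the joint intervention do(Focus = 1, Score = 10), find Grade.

Under do(Focus = 1, Score = 10), each intervened variable's structural equation is replaced by its fixed value.
Mood = max(Study, Focus) + 1  [with Study=1, Focus=1]  = 2
Grade = -2*Score + 2*Study + 2*Mood  [with Score=10, Study=1, Mood=2]  = -14

-14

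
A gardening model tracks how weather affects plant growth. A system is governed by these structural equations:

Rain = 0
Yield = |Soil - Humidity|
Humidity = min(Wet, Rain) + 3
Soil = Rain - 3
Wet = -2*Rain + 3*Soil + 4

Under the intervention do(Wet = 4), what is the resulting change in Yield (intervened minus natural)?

5

do(Wet=4) replaces the equation Wet = -2*Rain + 3*Soil + 4 with the constant Wet = 4.
Soil = Rain - 3  [with Rain=0]  = -3
Humidity = min(Wet, Rain) + 3  [with Wet=4, Rain=0]  = 3
Yield = |Soil - Humidity|  [with Soil=-3, Humidity=3]  = 6
Without intervention: Soil = Rain - 3  [with Rain=0]  = -3; Wet = -2*Rain + 3*Soil + 4  [with Rain=0, Soil=-3]  = -5; Humidity = min(Wet, Rain) + 3  [with Wet=-5, Rain=0]  = -2; Yield = |Soil - Humidity|  [with Soil=-3, Humidity=-2]  = 1.
Change = 6 − 1 = 5.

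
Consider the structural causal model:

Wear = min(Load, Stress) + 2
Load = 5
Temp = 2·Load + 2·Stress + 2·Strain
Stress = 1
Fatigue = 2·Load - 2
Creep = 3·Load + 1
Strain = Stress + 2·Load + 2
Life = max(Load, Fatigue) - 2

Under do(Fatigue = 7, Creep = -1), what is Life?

5

Under do(Fatigue = 7, Creep = -1), each intervened variable's structural equation is replaced by its fixed value.
Life = max(Load, Fatigue) - 2  [with Load=5, Fatigue=7]  = 5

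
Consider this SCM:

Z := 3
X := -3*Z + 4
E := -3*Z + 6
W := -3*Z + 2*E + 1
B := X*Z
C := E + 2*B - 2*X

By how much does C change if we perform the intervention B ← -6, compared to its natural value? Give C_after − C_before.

The intervention breaks the incoming arrows to B: B := X*Z no longer applies, and B = -6.
X = -3*Z + 4  [with Z=3]  = -5
E = -3*Z + 6  [with Z=3]  = -3
C = E + 2*B - 2*X  [with E=-3, B=-6, X=-5]  = -5
Without intervention: X = -3*Z + 4  [with Z=3]  = -5; E = -3*Z + 6  [with Z=3]  = -3; B = X*Z  [with X=-5, Z=3]  = -15; C = E + 2*B - 2*X  [with E=-3, B=-15, X=-5]  = -23.
Change = -5 − (-23) = 18.

18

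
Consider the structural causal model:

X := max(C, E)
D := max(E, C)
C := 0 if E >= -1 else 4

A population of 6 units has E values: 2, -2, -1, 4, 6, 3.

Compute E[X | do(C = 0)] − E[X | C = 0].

-0.5

Under do(C=0), C's equation is replaced by C=0 for every unit. Per-unit X: 2, 0, 0, 4, 6, 3. Mean = 2.5.
Conditioning on C=0 selects the 5 unit(s) with E ∈ {2, -1, 4, 6, 3}. Their X values: 2, 0, 4, 6, 3. Mean = 3.
Difference = 2.5 − 3 = -0.5.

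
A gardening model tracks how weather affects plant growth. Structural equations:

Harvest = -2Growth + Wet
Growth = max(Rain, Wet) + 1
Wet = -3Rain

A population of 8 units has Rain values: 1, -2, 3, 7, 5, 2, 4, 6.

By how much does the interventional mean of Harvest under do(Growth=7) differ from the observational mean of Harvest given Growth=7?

Under do(Growth=7), Growth's equation is replaced by Growth=7 for every unit. Per-unit Harvest: -17, -8, -23, -35, -29, -20, -26, -32. Mean = -23.75.
E[Harvest|Growth=7] averages over only the 2 units with Growth=7 (Rain = -2, 6): Harvest = -8, -32, mean -20.
Difference = -23.75 − (-20) = -3.75.

-3.75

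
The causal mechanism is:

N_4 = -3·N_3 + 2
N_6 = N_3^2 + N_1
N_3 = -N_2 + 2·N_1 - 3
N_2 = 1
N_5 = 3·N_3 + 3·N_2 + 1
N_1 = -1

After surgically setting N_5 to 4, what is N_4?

The intervention breaks the incoming arrows to N_5: N_5 = 3·N_3 + 3·N_2 + 1 no longer applies, and N_5 = 4.
Since N_4 is not a descendant of the intervened variable, it is unaffected.
N_3 = -N_2 + 2·N_1 - 3  [with N_2=1, N_1=-1]  = -6
N_4 = -3·N_3 + 2  [with N_3=-6]  = 20

20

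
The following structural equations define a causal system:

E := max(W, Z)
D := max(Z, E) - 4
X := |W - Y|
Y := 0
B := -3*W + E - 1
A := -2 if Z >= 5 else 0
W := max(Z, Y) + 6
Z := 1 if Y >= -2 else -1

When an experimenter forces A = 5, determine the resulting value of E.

7

The intervention breaks the incoming arrows to A: A := -2 if Z >= 5 else 0 no longer applies, and A = 5.
Since E is not a descendant of the intervened variable, it is unaffected.
Z = 1 if Y >= -2 else -1  [with Y=0]  = 1
W = max(Z, Y) + 6  [with Z=1, Y=0]  = 7
E = max(W, Z)  [with W=7, Z=1]  = 7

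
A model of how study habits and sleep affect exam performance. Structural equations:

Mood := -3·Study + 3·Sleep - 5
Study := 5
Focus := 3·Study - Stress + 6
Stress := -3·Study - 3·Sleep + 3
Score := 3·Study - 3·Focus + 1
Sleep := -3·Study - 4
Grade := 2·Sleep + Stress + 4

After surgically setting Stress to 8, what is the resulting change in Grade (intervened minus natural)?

-37

The intervention breaks the incoming arrows to Stress: Stress := -3·Study - 3·Sleep + 3 no longer applies, and Stress = 8.
Sleep = -3·Study - 4  [with Study=5]  = -19
Grade = 2·Sleep + Stress + 4  [with Sleep=-19, Stress=8]  = -26
Without intervention: Sleep = -3·Study - 4  [with Study=5]  = -19; Stress = -3·Study - 3·Sleep + 3  [with Study=5, Sleep=-19]  = 45; Grade = 2·Sleep + Stress + 4  [with Sleep=-19, Stress=45]  = 11.
Change = -26 − 11 = -37.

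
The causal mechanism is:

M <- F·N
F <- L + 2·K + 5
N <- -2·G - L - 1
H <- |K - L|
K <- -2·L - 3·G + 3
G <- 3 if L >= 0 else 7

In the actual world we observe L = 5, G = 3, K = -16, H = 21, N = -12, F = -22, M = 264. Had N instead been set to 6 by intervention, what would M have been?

-132

Under do(N=6), the mechanism N <- -2·G - L - 1 is discarded; N is fixed at 6.
G = 3 if L >= 0 else 7  [with L=5]  = 3
K = -2·L - 3·G + 3  [with L=5, G=3]  = -16
F = L + 2·K + 5  [with L=5, K=-16]  = -22
M = F·N  [with F=-22, N=6]  = -132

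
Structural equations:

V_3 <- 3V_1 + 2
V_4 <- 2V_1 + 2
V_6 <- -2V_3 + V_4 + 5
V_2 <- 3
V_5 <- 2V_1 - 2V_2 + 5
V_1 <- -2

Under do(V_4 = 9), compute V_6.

22

Under do(V_4=9), the mechanism V_4 <- 2V_1 + 2 is discarded; V_4 is fixed at 9.
V_3 = 3V_1 + 2  [with V_1=-2]  = -4
V_6 = -2V_3 + V_4 + 5  [with V_3=-4, V_4=9]  = 22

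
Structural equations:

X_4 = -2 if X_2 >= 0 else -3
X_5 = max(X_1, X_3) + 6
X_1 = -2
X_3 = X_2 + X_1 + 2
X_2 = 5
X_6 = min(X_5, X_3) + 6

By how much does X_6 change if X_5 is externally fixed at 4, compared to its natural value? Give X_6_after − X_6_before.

-1

The intervention breaks the incoming arrows to X_5: X_5 = max(X_1, X_3) + 6 no longer applies, and X_5 = 4.
X_3 = X_2 + X_1 + 2  [with X_2=5, X_1=-2]  = 5
X_6 = min(X_5, X_3) + 6  [with X_5=4, X_3=5]  = 10
Without intervention: X_3 = X_2 + X_1 + 2  [with X_2=5, X_1=-2]  = 5; X_5 = max(X_1, X_3) + 6  [with X_1=-2, X_3=5]  = 11; X_6 = min(X_5, X_3) + 6  [with X_5=11, X_3=5]  = 11.
Change = 10 − 11 = -1.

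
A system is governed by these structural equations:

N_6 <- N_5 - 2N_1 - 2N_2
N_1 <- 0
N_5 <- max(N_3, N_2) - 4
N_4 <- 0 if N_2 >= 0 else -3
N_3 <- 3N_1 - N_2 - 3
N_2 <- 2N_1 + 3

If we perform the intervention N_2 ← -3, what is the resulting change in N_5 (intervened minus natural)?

-3

do(N_2=-3) replaces the equation N_2 <- 2N_1 + 3 with the constant N_2 = -3.
N_3 = 3N_1 - N_2 - 3  [with N_1=0, N_2=-3]  = 0
N_5 = max(N_3, N_2) - 4  [with N_3=0, N_2=-3]  = -4
Without intervention: N_2 = 2N_1 + 3  [with N_1=0]  = 3; N_3 = 3N_1 - N_2 - 3  [with N_1=0, N_2=3]  = -6; N_5 = max(N_3, N_2) - 4  [with N_3=-6, N_2=3]  = -1.
Change = -4 − (-1) = -3.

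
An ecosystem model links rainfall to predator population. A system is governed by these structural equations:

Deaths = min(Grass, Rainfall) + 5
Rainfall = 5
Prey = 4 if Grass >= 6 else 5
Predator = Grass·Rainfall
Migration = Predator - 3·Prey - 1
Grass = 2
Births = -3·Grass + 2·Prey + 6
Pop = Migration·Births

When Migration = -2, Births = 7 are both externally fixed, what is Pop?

-14

Under do(Migration = -2, Births = 7), each intervened variable's structural equation is replaced by its fixed value.
Pop = Migration·Births  [with Migration=-2, Births=7]  = -14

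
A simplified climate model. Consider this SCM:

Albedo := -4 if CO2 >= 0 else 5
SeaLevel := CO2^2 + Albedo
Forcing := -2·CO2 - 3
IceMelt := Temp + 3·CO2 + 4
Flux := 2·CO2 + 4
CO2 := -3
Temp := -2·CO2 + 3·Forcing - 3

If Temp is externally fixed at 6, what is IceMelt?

1

The intervention breaks the incoming arrows to Temp: Temp := -2·CO2 + 3·Forcing - 3 no longer applies, and Temp = 6.
IceMelt = Temp + 3·CO2 + 4  [with Temp=6, CO2=-3]  = 1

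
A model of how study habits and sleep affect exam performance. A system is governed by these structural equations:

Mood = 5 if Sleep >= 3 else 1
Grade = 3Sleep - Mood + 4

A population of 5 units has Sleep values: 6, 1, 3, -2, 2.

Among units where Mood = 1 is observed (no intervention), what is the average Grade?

Conditioning on Mood=1 selects the 3 unit(s) with Sleep ∈ {1, -2, 2}. Their Grade values: 6, -3, 9. Mean = 4.

4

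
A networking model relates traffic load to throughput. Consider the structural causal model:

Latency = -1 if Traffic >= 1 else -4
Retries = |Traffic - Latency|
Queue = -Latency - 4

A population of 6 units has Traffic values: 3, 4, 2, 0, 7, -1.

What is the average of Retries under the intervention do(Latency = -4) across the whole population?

6.5

The intervention sets Latency=-4 in all 6 units regardless of Traffic. Recomputing Retries per unit gives 7, 8, 6, 4, 11, 3; average 6.5.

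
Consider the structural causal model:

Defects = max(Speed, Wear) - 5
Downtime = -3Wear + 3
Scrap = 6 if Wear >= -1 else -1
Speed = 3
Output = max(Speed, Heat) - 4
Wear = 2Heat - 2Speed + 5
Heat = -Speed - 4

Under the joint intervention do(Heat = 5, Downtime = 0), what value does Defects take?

Under do(Heat = 5, Downtime = 0), each intervened variable's structural equation is replaced by its fixed value.
Wear = 2Heat - 2Speed + 5  [with Heat=5, Speed=3]  = 9
Defects = max(Speed, Wear) - 5  [with Speed=3, Wear=9]  = 4

4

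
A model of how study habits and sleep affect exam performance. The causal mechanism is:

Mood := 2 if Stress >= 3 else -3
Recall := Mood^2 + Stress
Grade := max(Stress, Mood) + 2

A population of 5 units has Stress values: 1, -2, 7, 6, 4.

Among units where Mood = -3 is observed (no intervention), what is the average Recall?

8.5

E[Recall|Mood=-3] averages over only the 2 units with Mood=-3 (Stress = 1, -2): Recall = 10, 7, mean 8.5.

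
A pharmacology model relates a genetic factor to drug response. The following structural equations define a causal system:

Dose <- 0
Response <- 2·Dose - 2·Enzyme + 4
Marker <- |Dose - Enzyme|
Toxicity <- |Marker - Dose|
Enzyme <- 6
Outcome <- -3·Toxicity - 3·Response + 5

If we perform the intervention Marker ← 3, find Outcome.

The intervention breaks the incoming arrows to Marker: Marker <- |Dose - Enzyme| no longer applies, and Marker = 3.
Response = 2·Dose - 2·Enzyme + 4  [with Dose=0, Enzyme=6]  = -8
Toxicity = |Marker - Dose|  [with Marker=3, Dose=0]  = 3
Outcome = -3·Toxicity - 3·Response + 5  [with Toxicity=3, Response=-8]  = 20

20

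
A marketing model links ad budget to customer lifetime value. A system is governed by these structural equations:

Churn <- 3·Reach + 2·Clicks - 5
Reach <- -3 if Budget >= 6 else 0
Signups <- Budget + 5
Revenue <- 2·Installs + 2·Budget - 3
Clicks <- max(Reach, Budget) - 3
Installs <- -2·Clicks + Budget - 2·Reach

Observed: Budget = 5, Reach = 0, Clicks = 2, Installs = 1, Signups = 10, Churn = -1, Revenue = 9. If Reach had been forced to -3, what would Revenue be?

21

Under do(Reach=-3), the mechanism Reach <- -3 if Budget >= 6 else 0 is discarded; Reach is fixed at -3.
Clicks = max(Reach, Budget) - 3  [with Reach=-3, Budget=5]  = 2
Installs = -2·Clicks + Budget - 2·Reach  [with Clicks=2, Budget=5, Reach=-3]  = 7
Revenue = 2·Installs + 2·Budget - 3  [with Installs=7, Budget=5]  = 21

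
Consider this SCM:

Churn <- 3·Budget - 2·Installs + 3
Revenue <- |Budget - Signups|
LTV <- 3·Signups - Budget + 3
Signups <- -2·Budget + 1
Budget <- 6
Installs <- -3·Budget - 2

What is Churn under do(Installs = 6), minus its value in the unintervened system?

Under do(Installs=6), the mechanism Installs <- -3·Budget - 2 is discarded; Installs is fixed at 6.
Churn = 3·Budget - 2·Installs + 3  [with Budget=6, Installs=6]  = 9
Without intervention: Installs = -3·Budget - 2  [with Budget=6]  = -20; Churn = 3·Budget - 2·Installs + 3  [with Budget=6, Installs=-20]  = 61.
Change = 9 − 61 = -52.

-52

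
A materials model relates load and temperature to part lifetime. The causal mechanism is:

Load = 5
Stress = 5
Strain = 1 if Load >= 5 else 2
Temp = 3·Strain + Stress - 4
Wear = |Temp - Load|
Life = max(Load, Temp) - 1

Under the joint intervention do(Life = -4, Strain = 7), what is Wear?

17

Under do(Life = -4, Strain = 7), each intervened variable's structural equation is replaced by its fixed value.
Temp = 3·Strain + Stress - 4  [with Strain=7, Stress=5]  = 22
Wear = |Temp - Load|  [with Temp=22, Load=5]  = 17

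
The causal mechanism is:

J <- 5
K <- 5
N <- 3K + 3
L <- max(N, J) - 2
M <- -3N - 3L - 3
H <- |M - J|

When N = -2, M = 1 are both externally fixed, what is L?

3

The joint intervention fixes N = -2, M = 1, removing each variable's own equation.
L = max(N, J) - 2  [with N=-2, J=5]  = 3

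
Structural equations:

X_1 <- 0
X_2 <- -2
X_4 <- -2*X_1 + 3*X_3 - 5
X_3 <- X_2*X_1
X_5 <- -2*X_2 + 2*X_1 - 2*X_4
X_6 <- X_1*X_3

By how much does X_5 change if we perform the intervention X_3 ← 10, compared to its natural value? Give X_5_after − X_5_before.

do(X_3=10) replaces the equation X_3 <- X_2*X_1 with the constant X_3 = 10.
X_4 = -2*X_1 + 3*X_3 - 5  [with X_1=0, X_3=10]  = 25
X_5 = -2*X_2 + 2*X_1 - 2*X_4  [with X_2=-2, X_1=0, X_4=25]  = -46
Without intervention: X_3 = X_2*X_1  [with X_2=-2, X_1=0]  = 0; X_4 = -2*X_1 + 3*X_3 - 5  [with X_1=0, X_3=0]  = -5; X_5 = -2*X_2 + 2*X_1 - 2*X_4  [with X_2=-2, X_1=0, X_4=-5]  = 14.
Change = -46 − 14 = -60.

-60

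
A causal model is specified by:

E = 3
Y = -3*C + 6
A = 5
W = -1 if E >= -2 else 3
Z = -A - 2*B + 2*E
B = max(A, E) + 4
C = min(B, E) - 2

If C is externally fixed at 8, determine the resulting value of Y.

-18

Intervening sets C = 8 and removes its equation (C = min(B, E) - 2).
Y = -3*C + 6  [with C=8]  = -18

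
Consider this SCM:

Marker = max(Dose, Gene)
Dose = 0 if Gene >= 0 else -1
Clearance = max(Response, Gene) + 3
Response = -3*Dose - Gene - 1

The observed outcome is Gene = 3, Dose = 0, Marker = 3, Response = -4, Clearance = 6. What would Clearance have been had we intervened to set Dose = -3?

8

do(Dose=-3) replaces the equation Dose = 0 if Gene >= 0 else -1 with the constant Dose = -3.
Response = -3*Dose - Gene - 1  [with Dose=-3, Gene=3]  = 5
Clearance = max(Response, Gene) + 3  [with Response=5, Gene=3]  = 8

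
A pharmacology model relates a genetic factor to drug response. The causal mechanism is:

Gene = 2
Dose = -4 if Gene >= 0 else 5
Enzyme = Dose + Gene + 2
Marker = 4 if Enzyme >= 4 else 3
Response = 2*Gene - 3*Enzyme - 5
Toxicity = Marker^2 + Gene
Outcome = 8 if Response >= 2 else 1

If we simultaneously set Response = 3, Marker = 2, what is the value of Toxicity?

Setting Response = 3, Marker = 2 by intervention discards those variables' equations.
Toxicity = Marker^2 + Gene  [with Marker=2, Gene=2]  = 6

6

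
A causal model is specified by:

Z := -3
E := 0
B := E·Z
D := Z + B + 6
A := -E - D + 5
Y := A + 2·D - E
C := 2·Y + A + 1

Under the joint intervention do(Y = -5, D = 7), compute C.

Under do(Y = -5, D = 7), each intervened variable's structural equation is replaced by its fixed value.
A = -E - D + 5  [with E=0, D=7]  = -2
C = 2·Y + A + 1  [with Y=-5, A=-2]  = -11

-11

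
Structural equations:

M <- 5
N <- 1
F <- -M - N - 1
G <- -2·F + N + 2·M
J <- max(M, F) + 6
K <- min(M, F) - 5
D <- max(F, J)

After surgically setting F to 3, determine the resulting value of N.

Under do(F=3), the mechanism F <- -M - N - 1 is discarded; F is fixed at 3.
Since N is not a descendant of the intervened variable, it is unaffected.

1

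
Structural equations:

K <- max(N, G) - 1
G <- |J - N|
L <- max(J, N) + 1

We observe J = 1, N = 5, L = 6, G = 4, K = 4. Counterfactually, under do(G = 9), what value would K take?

8

Intervening sets G = 9 and removes its equation (G <- |J - N|).
K = max(N, G) - 1  [with N=5, G=9]  = 8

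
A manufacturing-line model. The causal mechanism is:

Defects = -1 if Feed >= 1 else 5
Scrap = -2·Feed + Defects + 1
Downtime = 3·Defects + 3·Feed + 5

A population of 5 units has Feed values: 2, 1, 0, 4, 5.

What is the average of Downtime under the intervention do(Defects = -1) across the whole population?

9.2

The intervention sets Defects=-1 in all 5 units regardless of Feed. Recomputing Downtime per unit gives 8, 5, 2, 14, 17; average 9.2.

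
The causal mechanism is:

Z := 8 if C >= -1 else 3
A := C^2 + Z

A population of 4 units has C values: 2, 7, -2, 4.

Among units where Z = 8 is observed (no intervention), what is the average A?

Observing Z=8 restricts to units where Z's equation naturally yields 8: C ∈ {2, 7, 4}. In that subpopulation A = 12, 57, 24, mean 31.

31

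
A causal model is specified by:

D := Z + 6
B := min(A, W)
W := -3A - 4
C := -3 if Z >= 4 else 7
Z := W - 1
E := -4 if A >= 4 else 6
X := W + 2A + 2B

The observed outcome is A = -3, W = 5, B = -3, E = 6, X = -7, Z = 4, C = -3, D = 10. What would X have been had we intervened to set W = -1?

-13

do(W=-1) replaces the equation W := -3A - 4 with the constant W = -1.
B = min(A, W)  [with A=-3, W=-1]  = -3
X = W + 2A + 2B  [with W=-1, A=-3, B=-3]  = -13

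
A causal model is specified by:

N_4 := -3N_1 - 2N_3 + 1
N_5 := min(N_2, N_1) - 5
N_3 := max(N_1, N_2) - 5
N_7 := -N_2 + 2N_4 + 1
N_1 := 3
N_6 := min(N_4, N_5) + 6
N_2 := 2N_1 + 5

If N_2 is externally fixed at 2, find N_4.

-4

Under do(N_2=2), the mechanism N_2 := 2N_1 + 5 is discarded; N_2 is fixed at 2.
N_3 = max(N_1, N_2) - 5  [with N_1=3, N_2=2]  = -2
N_4 = -3N_1 - 2N_3 + 1  [with N_1=3, N_3=-2]  = -4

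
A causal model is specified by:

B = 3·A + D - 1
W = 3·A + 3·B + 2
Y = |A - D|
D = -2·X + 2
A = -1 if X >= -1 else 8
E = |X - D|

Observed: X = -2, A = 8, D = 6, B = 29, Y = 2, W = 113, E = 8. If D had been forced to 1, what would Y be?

do(D=1) replaces the equation D = -2·X + 2 with the constant D = 1.
A = -1 if X >= -1 else 8  [with X=-2]  = 8
Y = |A - D|  [with A=8, D=1]  = 7

7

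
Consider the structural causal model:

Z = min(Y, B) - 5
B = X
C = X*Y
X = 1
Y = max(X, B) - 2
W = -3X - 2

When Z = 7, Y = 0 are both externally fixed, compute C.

0

Under do(Z = 7, Y = 0), each intervened variable's structural equation is replaced by its fixed value.
C = X*Y  [with X=1, Y=0]  = 0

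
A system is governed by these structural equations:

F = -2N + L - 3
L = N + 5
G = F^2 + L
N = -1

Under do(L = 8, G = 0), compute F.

7

The joint intervention fixes L = 8, G = 0, removing each variable's own equation.
F = -2N + L - 3  [with N=-1, L=8]  = 7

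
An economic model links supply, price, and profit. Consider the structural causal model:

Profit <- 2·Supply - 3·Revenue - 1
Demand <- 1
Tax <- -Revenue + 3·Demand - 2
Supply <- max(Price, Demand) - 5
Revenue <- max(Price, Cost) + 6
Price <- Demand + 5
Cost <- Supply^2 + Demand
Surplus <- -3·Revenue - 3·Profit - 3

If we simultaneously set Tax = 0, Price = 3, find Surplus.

78

The joint intervention fixes Tax = 0, Price = 3, removing each variable's own equation.
Supply = max(Price, Demand) - 5  [with Price=3, Demand=1]  = -2
Cost = Supply^2 + Demand  [with Supply=-2, Demand=1]  = 5
Revenue = max(Price, Cost) + 6  [with Price=3, Cost=5]  = 11
Profit = 2·Supply - 3·Revenue - 1  [with Supply=-2, Revenue=11]  = -38
Surplus = -3·Revenue - 3·Profit - 3  [with Revenue=11, Profit=-38]  = 78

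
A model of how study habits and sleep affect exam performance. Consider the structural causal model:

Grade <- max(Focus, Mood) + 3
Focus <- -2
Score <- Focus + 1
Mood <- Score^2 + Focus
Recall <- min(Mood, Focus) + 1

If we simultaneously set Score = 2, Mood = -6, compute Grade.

Under do(Score = 2, Mood = -6), each intervened variable's structural equation is replaced by its fixed value.
Grade = max(Focus, Mood) + 3  [with Focus=-2, Mood=-6]  = 1

1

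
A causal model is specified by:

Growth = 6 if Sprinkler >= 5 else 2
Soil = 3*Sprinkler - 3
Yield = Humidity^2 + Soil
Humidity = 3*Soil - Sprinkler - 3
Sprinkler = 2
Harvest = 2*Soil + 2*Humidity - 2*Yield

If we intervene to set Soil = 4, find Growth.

The intervention breaks the incoming arrows to Soil: Soil = 3*Sprinkler - 3 no longer applies, and Soil = 4.
Since Growth is not a descendant of the intervened variable, it is unaffected.
Growth = 6 if Sprinkler >= 5 else 2  [with Sprinkler=2]  = 2

2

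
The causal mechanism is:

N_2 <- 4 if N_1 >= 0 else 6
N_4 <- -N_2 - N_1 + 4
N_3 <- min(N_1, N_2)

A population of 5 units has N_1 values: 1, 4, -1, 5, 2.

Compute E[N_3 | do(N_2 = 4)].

do(N_2=4) breaks N_2's dependence on N_1. With N_2=4 fixed, N_3 across the units is 1, 4, -1, 4, 2, mean 2.

2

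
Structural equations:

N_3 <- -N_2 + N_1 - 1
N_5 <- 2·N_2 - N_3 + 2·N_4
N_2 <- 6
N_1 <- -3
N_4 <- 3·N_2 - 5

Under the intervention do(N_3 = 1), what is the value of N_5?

37

do(N_3=1) replaces the equation N_3 <- -N_2 + N_1 - 1 with the constant N_3 = 1.
N_4 = 3·N_2 - 5  [with N_2=6]  = 13
N_5 = 2·N_2 - N_3 + 2·N_4  [with N_2=6, N_3=1, N_4=13]  = 37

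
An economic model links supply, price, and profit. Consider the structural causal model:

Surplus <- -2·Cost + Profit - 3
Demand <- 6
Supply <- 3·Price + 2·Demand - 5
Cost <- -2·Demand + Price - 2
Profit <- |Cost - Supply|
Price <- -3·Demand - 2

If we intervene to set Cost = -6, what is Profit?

Intervening sets Cost = -6 and removes its equation (Cost <- -2·Demand + Price - 2).
Price = -3·Demand - 2  [with Demand=6]  = -20
Supply = 3·Price + 2·Demand - 5  [with Price=-20, Demand=6]  = -53
Profit = |Cost - Supply|  [with Cost=-6, Supply=-53]  = 47

47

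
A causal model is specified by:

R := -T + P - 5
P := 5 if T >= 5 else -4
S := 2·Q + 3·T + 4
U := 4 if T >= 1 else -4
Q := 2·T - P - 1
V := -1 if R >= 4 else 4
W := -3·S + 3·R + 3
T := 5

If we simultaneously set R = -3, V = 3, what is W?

-87

The joint intervention fixes R = -3, V = 3, removing each variable's own equation.
P = 5 if T >= 5 else -4  [with T=5]  = 5
Q = 2·T - P - 1  [with T=5, P=5]  = 4
S = 2·Q + 3·T + 4  [with Q=4, T=5]  = 27
W = -3·S + 3·R + 3  [with S=27, R=-3]  = -87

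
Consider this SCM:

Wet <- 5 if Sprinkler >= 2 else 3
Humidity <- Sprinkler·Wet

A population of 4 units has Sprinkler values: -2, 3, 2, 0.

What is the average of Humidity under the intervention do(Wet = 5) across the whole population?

3.75

Under do(Wet=5), Wet's equation is replaced by Wet=5 for every unit. Per-unit Humidity: -10, 15, 10, 0. Mean = 3.75.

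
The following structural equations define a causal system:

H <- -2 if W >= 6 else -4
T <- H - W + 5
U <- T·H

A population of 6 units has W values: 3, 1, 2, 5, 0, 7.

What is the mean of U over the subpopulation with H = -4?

4.8

Observing H=-4 restricts to units where H's equation naturally yields -4: W ∈ {3, 1, 2, 5, 0}. In that subpopulation U = 8, 0, 4, 16, -4, mean 4.8.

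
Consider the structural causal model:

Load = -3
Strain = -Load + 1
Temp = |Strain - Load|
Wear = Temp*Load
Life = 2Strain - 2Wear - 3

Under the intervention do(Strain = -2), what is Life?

do(Strain=-2) replaces the equation Strain = -Load + 1 with the constant Strain = -2.
Temp = |Strain - Load|  [with Strain=-2, Load=-3]  = 1
Wear = Temp*Load  [with Temp=1, Load=-3]  = -3
Life = 2Strain - 2Wear - 3  [with Strain=-2, Wear=-3]  = -1

-1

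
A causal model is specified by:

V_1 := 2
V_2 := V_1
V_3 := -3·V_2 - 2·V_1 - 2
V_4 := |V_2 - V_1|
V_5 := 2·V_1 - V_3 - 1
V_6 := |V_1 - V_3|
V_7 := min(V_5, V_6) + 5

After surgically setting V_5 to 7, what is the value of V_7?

Under do(V_5=7), the mechanism V_5 := 2·V_1 - V_3 - 1 is discarded; V_5 is fixed at 7.
V_2 = V_1  [with V_1=2]  = 2
V_3 = -3·V_2 - 2·V_1 - 2  [with V_2=2, V_1=2]  = -12
V_6 = |V_1 - V_3|  [with V_1=2, V_3=-12]  = 14
V_7 = min(V_5, V_6) + 5  [with V_5=7, V_6=14]  = 12

12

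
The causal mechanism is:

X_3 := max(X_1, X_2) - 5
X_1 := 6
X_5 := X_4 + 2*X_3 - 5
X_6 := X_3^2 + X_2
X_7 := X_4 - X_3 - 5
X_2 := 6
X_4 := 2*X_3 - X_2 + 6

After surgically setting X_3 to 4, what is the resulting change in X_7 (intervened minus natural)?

The intervention breaks the incoming arrows to X_3: X_3 := max(X_1, X_2) - 5 no longer applies, and X_3 = 4.
X_4 = 2*X_3 - X_2 + 6  [with X_3=4, X_2=6]  = 8
X_7 = X_4 - X_3 - 5  [with X_4=8, X_3=4]  = -1
Without intervention: X_3 = max(X_1, X_2) - 5  [with X_1=6, X_2=6]  = 1; X_4 = 2*X_3 - X_2 + 6  [with X_3=1, X_2=6]  = 2; X_7 = X_4 - X_3 - 5  [with X_4=2, X_3=1]  = -4.
Change = -1 − (-4) = 3.

3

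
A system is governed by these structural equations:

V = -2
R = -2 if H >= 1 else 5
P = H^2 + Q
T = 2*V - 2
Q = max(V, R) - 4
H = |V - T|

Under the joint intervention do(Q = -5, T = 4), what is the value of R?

Setting Q = -5, T = 4 by intervention discards those variables' equations.
H = |V - T|  [with V=-2, T=4]  = 6
R = -2 if H >= 1 else 5  [with H=6]  = -2

-2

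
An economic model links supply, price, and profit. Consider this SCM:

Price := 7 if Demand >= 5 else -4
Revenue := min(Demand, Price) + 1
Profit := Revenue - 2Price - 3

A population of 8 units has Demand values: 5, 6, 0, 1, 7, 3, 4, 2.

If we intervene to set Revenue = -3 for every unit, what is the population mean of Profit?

Every unit gets Revenue=-3 under the intervention. Profit values become -20, -20, 2, 2, -20, 2, 2, 2; E[Profit|do(Revenue=-3)] = -6.25.

-6.25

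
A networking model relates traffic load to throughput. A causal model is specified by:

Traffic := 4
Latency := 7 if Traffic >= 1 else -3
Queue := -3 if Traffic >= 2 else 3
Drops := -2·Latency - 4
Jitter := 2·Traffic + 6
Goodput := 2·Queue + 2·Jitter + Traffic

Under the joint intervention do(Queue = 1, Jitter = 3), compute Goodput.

Setting Queue = 1, Jitter = 3 by intervention discards those variables' equations.
Goodput = 2·Queue + 2·Jitter + Traffic  [with Queue=1, Jitter=3, Traffic=4]  = 12

12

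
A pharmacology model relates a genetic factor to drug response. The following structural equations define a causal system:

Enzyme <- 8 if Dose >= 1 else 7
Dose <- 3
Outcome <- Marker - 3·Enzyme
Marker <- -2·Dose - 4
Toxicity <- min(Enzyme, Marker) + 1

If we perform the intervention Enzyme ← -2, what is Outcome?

-4

do(Enzyme=-2) replaces the equation Enzyme <- 8 if Dose >= 1 else 7 with the constant Enzyme = -2.
Marker = -2·Dose - 4  [with Dose=3]  = -10
Outcome = Marker - 3·Enzyme  [with Marker=-10, Enzyme=-2]  = -4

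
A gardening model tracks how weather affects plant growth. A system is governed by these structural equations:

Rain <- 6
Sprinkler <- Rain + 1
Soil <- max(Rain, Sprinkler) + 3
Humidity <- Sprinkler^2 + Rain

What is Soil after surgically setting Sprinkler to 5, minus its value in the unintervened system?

-1

The intervention breaks the incoming arrows to Sprinkler: Sprinkler <- Rain + 1 no longer applies, and Sprinkler = 5.
Soil = max(Rain, Sprinkler) + 3  [with Rain=6, Sprinkler=5]  = 9
Without intervention: Sprinkler = Rain + 1  [with Rain=6]  = 7; Soil = max(Rain, Sprinkler) + 3  [with Rain=6, Sprinkler=7]  = 10.
Change = 9 − 10 = -1.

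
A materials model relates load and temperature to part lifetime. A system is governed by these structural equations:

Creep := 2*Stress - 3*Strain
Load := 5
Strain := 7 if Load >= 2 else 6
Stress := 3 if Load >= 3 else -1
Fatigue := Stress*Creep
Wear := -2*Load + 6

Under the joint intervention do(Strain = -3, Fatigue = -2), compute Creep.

15

Setting Strain = -3, Fatigue = -2 by intervention discards those variables' equations.
Stress = 3 if Load >= 3 else -1  [with Load=5]  = 3
Creep = 2*Stress - 3*Strain  [with Stress=3, Strain=-3]  = 15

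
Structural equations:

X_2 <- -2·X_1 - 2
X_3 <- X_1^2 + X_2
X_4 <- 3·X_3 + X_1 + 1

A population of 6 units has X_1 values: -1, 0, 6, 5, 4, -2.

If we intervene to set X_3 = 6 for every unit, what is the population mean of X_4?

The intervention sets X_3=6 in all 6 units regardless of X_1. Recomputing X_4 per unit gives 18, 19, 25, 24, 23, 17; average 21.

21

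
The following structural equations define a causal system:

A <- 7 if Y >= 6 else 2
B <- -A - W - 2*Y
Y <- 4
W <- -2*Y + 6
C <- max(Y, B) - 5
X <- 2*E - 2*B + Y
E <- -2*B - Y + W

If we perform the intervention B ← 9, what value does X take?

Under do(B=9), the mechanism B <- -A - W - 2*Y is discarded; B is fixed at 9.
W = -2*Y + 6  [with Y=4]  = -2
E = -2*B - Y + W  [with B=9, Y=4, W=-2]  = -24
X = 2*E - 2*B + Y  [with E=-24, B=9, Y=4]  = -62

-62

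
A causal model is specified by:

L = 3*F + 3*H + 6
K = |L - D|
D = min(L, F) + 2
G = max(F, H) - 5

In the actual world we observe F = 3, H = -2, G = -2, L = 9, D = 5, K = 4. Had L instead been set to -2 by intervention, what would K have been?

2

Under do(L=-2), the mechanism L = 3*F + 3*H + 6 is discarded; L is fixed at -2.
D = min(L, F) + 2  [with L=-2, F=3]  = 0
K = |L - D|  [with L=-2, D=0]  = 2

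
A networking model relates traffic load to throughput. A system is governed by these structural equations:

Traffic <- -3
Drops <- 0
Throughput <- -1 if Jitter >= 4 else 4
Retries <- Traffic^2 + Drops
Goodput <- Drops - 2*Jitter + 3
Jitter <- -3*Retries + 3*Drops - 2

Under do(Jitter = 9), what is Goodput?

Under do(Jitter=9), the mechanism Jitter <- -3*Retries + 3*Drops - 2 is discarded; Jitter is fixed at 9.
Goodput = Drops - 2*Jitter + 3  [with Drops=0, Jitter=9]  = -15

-15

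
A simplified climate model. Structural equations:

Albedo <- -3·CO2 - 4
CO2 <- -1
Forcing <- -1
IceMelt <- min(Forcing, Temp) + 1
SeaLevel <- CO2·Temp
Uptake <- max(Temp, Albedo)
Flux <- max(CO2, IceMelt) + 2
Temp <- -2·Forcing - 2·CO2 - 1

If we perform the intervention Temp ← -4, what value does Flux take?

1

The intervention breaks the incoming arrows to Temp: Temp <- -2·Forcing - 2·CO2 - 1 no longer applies, and Temp = -4.
IceMelt = min(Forcing, Temp) + 1  [with Forcing=-1, Temp=-4]  = -3
Flux = max(CO2, IceMelt) + 2  [with CO2=-1, IceMelt=-3]  = 1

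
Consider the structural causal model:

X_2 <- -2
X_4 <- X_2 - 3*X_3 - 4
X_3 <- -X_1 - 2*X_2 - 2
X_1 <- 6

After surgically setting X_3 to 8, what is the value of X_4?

-30

The intervention breaks the incoming arrows to X_3: X_3 <- -X_1 - 2*X_2 - 2 no longer applies, and X_3 = 8.
X_4 = X_2 - 3*X_3 - 4  [with X_2=-2, X_3=8]  = -30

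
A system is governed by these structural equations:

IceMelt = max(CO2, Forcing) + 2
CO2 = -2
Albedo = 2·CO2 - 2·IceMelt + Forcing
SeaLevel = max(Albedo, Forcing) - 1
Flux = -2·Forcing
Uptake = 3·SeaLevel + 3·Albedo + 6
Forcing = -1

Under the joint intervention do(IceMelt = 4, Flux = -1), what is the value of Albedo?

-13

Setting IceMelt = 4, Flux = -1 by intervention discards those variables' equations.
Albedo = 2·CO2 - 2·IceMelt + Forcing  [with CO2=-2, IceMelt=4, Forcing=-1]  = -13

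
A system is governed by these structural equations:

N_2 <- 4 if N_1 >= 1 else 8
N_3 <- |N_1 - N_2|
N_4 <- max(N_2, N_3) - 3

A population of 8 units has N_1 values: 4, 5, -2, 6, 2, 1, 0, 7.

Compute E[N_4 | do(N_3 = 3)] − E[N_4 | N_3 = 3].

Under do(N_3=3), N_3's equation is replaced by N_3=3 for every unit. Per-unit N_4: 1, 1, 5, 1, 1, 1, 5, 1. Mean = 2.
Observing N_3=3 restricts to units where N_3's equation naturally yields 3: N_1 ∈ {1, 7}. In that subpopulation N_4 = 1, 1, mean 1.
Difference = 2 − 1 = 1.

1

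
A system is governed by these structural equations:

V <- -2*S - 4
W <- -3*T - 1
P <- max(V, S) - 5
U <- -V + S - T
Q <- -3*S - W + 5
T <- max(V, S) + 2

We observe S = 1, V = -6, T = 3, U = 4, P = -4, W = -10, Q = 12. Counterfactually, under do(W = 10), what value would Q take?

-8

Intervening sets W = 10 and removes its equation (W <- -3*T - 1).
Q = -3*S - W + 5  [with S=1, W=10]  = -8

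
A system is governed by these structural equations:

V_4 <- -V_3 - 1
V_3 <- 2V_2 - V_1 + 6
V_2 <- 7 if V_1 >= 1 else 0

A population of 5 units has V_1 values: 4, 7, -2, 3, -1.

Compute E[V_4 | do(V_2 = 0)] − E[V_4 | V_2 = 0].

Under do(V_2=0), V_2's equation is replaced by V_2=0 for every unit. Per-unit V_4: -3, 0, -9, -4, -8. Mean = -4.8.
Conditioning on V_2=0 selects the 2 unit(s) with V_1 ∈ {-2, -1}. Their V_4 values: -9, -8. Mean = -8.5.
Difference = -4.8 − (-8.5) = 3.7.

3.7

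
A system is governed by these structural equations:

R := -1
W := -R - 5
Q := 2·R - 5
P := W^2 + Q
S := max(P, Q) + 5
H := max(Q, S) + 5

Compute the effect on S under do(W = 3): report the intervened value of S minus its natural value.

do(W=3) replaces the equation W := -R - 5 with the constant W = 3.
Q = 2·R - 5  [with R=-1]  = -7
P = W^2 + Q  [with W=3, Q=-7]  = 2
S = max(P, Q) + 5  [with P=2, Q=-7]  = 7
Without intervention: W = -R - 5  [with R=-1]  = -4; Q = 2·R - 5  [with R=-1]  = -7; P = W^2 + Q  [with W=-4, Q=-7]  = 9; S = max(P, Q) + 5  [with P=9, Q=-7]  = 14.
Change = 7 − 14 = -7.

-7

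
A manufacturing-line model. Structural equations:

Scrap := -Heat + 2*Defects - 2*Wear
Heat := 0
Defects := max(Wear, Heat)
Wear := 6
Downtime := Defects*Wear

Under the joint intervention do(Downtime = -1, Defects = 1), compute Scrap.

Under do(Downtime = -1, Defects = 1), each intervened variable's structural equation is replaced by its fixed value.
Scrap = -Heat + 2*Defects - 2*Wear  [with Heat=0, Defects=1, Wear=6]  = -10

-10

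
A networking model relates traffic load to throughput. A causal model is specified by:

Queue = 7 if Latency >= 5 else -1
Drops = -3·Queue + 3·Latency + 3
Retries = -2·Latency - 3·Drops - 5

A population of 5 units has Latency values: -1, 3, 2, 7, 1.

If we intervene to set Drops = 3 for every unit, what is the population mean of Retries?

-18.8

Every unit gets Drops=3 under the intervention. Retries values become -12, -20, -18, -28, -16; E[Retries|do(Drops=3)] = -18.8.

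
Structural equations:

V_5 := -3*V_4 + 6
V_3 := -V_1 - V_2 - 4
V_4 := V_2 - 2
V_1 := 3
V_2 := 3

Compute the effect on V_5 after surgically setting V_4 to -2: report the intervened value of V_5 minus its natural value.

9

Intervening sets V_4 = -2 and removes its equation (V_4 := V_2 - 2).
V_5 = -3*V_4 + 6  [with V_4=-2]  = 12
Without intervention: V_4 = V_2 - 2  [with V_2=3]  = 1; V_5 = -3*V_4 + 6  [with V_4=1]  = 3.
Change = 12 − 3 = 9.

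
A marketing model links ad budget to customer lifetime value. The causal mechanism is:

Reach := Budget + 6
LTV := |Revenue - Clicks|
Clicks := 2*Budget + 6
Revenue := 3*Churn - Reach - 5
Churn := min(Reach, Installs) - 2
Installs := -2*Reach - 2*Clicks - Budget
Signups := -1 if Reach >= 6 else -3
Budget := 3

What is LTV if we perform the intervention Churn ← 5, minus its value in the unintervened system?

Intervening sets Churn = 5 and removes its equation (Churn := min(Reach, Installs) - 2).
Reach = Budget + 6  [with Budget=3]  = 9
Clicks = 2*Budget + 6  [with Budget=3]  = 12
Revenue = 3*Churn - Reach - 5  [with Churn=5, Reach=9]  = 1
LTV = |Revenue - Clicks|  [with Revenue=1, Clicks=12]  = 11
Without intervention: Reach = Budget + 6  [with Budget=3]  = 9; Clicks = 2*Budget + 6  [with Budget=3]  = 12; Installs = -2*Reach - 2*Clicks - Budget  [with Reach=9, Clicks=12, Budget=3]  = -45; Churn = min(Reach, Installs) - 2  [with Reach=9, Installs=-45]  = -47; Revenue = 3*Churn - Reach - 5  [with Churn=-47, Reach=9]  = -155; LTV = |Revenue - Clicks|  [with Revenue=-155, Clicks=12]  = 167.
Change = 11 − 167 = -156.

-156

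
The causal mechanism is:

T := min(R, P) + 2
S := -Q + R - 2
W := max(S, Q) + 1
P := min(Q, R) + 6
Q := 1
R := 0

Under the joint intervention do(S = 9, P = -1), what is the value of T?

The joint intervention fixes S = 9, P = -1, removing each variable's own equation.
T = min(R, P) + 2  [with R=0, P=-1]  = 1

1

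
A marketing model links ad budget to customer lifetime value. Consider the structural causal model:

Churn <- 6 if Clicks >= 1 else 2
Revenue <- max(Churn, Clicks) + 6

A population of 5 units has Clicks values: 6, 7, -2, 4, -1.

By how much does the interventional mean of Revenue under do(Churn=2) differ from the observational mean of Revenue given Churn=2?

The intervention sets Churn=2 in all 5 units regardless of Clicks. Recomputing Revenue per unit gives 12, 13, 8, 10, 8; average 10.2.
Conditioning on Churn=2 selects the 2 unit(s) with Clicks ∈ {-2, -1}. Their Revenue values: 8, 8. Mean = 8.
Difference = 10.2 − 8 = 2.2.

2.2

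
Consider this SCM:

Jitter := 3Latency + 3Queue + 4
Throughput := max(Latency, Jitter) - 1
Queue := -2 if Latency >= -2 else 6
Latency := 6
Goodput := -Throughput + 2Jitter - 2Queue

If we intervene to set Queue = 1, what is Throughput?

24

Under do(Queue=1), the mechanism Queue := -2 if Latency >= -2 else 6 is discarded; Queue is fixed at 1.
Jitter = 3Latency + 3Queue + 4  [with Latency=6, Queue=1]  = 25
Throughput = max(Latency, Jitter) - 1  [with Latency=6, Jitter=25]  = 24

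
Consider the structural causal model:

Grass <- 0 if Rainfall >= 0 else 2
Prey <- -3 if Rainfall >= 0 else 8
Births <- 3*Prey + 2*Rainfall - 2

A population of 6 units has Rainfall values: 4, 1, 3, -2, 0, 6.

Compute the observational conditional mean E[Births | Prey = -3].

Conditioning on Prey=-3 selects the 5 unit(s) with Rainfall ∈ {4, 1, 3, 0, 6}. Their Births values: -3, -9, -5, -11, 1. Mean = -5.4.

-5.4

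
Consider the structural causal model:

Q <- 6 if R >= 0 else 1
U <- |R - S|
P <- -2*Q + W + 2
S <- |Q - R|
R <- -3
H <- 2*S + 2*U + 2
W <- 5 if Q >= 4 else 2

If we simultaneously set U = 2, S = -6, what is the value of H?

Under do(U = 2, S = -6), each intervened variable's structural equation is replaced by its fixed value.
H = 2*S + 2*U + 2  [with S=-6, U=2]  = -6

-6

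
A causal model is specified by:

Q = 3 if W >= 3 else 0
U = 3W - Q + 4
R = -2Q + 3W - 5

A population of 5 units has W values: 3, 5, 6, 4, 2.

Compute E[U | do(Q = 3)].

The intervention sets Q=3 in all 5 units regardless of W. Recomputing U per unit gives 10, 16, 19, 13, 7; average 13.

13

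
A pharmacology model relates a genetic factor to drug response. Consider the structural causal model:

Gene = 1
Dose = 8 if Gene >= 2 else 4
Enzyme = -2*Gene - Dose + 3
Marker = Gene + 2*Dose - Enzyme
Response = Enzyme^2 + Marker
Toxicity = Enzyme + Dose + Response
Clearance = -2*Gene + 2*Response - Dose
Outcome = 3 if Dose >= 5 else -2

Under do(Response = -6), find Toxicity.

The intervention breaks the incoming arrows to Response: Response = Enzyme^2 + Marker no longer applies, and Response = -6.
Dose = 8 if Gene >= 2 else 4  [with Gene=1]  = 4
Enzyme = -2*Gene - Dose + 3  [with Gene=1, Dose=4]  = -3
Toxicity = Enzyme + Dose + Response  [with Enzyme=-3, Dose=4, Response=-6]  = -5

-5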